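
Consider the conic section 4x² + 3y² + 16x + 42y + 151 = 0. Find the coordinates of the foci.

4(x² + 4x) + 3(y² + 14y) = -151
4(x + 2)² + 3(y + 7)² = -151 + 16 + 147 = 12
Divide through by 12 to get (x + 2)²/3 + (y + 7)²/4 = 1.
Ellipse, center (-2, -7), major axis vertical; a² = 4, b² = 3.
c² = a² - b² = 4 - 3 = 1, so c = 1.
Foci lie on the vertical axis through the center: (h, k ± c).

(-2, -8) and (-2, -6)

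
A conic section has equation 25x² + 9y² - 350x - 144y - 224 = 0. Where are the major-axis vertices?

(7, -7) and (7, 23)

25(x² - 14x) + 9(y² - 16y) = 224
25(x - 7)² + 9(y - 8)² = 224 + 1225 + 576 = 2025
Dividing both sides by 2025: (x - 7)²/81 + (y - 8)²/225 = 1
Ellipse, center (7, 8), major axis vertical; a² = 225, b² = 81.
a = 15. Vertices at (h, k ± a).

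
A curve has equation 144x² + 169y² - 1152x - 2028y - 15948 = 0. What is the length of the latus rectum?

Group the x- and y-terms: 144(x² - 8x) + 169(y² - 12y) = 15948
144(x - 4)² + 169(y - 6)² = 15948 + 2304 + 6084 = 24336
Divide through by 24336 to get (x - 4)²/169 + (y - 6)²/144 = 1.
Ellipse, center (4, 6), major axis horizontal; a² = 169, b² = 144.
Latus rectum length = 2b²/a = 2·144/13 = 288/13.

288/13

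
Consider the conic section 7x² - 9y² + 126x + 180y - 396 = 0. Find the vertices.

7(x² + 18x) -9(y² - 20y) = 396
Complete the square in x and y: 7(x + 9)² -9(y - 10)² = 396 + 567 - 900 = 63
Dividing both sides by 63: (x + 9)²/9 - (y - 10)²/7 = 1
Hyperbola, center (-9, 10), transverse axis horizontal; a² = 9, b² = 7.
a = 3. Vertices at (h ± a, k).

(-12, 10) and (-6, 10)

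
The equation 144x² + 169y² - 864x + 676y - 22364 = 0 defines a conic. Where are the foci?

Rearranging, 144(x² - 6x) + 169(y² + 4y) = 22364.
Completing the square gives 144(x - 3)² + 169(y + 2)² = 22364 + 1296 + 676 = 24336.
Divide through by 24336 to get (x - 3)²/169 + (y + 2)²/144 = 1.
Ellipse, center (3, -2), major axis horizontal; a² = 169, b² = 144.
c² = a² - b² = 169 - 144 = 25, so c = 5.
Foci lie on the horizontal axis through the center: (h ± c, k).

(-2, -2) and (8, -2)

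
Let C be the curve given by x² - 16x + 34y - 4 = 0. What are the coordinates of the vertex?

Only x is squared. Complete the square in x: (x - 8)² = -34(y - 2).
Vertex (8, 2); 4p = -34 so p = -17/2. Opens down.

(8, 2)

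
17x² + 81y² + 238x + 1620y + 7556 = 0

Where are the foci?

(-15, -10) and (1, -10)

Group the x- and y-terms: 17(x² + 14x) + 81(y² + 20y) = -7556
Completing the square gives 17(x + 7)² + 81(y + 10)² = -7556 + 833 + 8100 = 1377.
Dividing both sides by 1377: (x + 7)²/81 + (y + 10)²/17 = 1
Ellipse, center (-7, -10), major axis horizontal; a² = 81, b² = 17.
c² = a² - b² = 81 - 17 = 64, so c = 8.
Foci lie on the horizontal axis through the center: (h ± c, k).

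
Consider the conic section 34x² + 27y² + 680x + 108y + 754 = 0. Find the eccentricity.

e = √238/34

34(x² + 20x) + 27(y² + 4y) = -754
Complete the square in x and y: 34(x + 10)² + 27(y + 2)² = -754 + 3400 + 108 = 2754
Divide by 2754: (x + 10)²/81 + (y + 2)²/102 = 1
Ellipse, center (-10, -2), major axis vertical; a² = 102, b² = 81.
c² = a² - b² = 21, so c = √21.
e = c/a = √21/√102 = √238/34.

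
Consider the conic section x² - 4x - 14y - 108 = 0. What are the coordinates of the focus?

(2, -9/2)

Only x is squared. Complete the square in x: (x - 2)² = 14(y + 8).
Vertex (2, -8); 4p = 14 so p = 7/2. Opens up.
Focus is p units from the vertex along the axis: (h, k + p).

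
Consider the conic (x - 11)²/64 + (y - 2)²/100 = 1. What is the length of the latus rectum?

Center (11, 2). The larger denominator 100 sits under the y-term, so the major axis is vertical; a² = 100, b² = 64.
Latus rectum length = 2b²/a = 2·64/10 = 64/5.

64/5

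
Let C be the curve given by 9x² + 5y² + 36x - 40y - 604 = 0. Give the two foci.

Rearranging, 9(x² + 4x) + 5(y² - 8y) = 604.
Complete the square: 9(x + 2)² + 5(y - 4)² = 604 + 36 + 80 = 720
Divide by 720: (x + 2)²/80 + (y - 4)²/144 = 1
Ellipse, center (-2, 4), major axis vertical; a² = 144, b² = 80.
c² = a² - b² = 144 - 80 = 64, so c = 8.
Foci lie on the vertical axis through the center: (h, k ± c).

(-2, -4) and (-2, 12)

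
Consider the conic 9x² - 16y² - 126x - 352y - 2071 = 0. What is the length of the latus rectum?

Collect terms: 9(x² - 14x) -16(y² + 22y) = 2071
Complete the square: 9(x - 7)² -16(y + 11)² = 2071 + 441 - 1936 = 576
Divide by 576: (x - 7)²/64 - (y + 11)²/36 = 1
Hyperbola, center (7, -11), transverse axis horizontal; a² = 64, b² = 36.
Latus rectum length = 2b²/a = 2·36/8 = 9.

9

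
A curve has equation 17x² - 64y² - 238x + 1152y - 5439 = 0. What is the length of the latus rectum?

17/4

Group: 17(x² - 14x) -64(y² - 18y) = 5439
Complete the square: 17(x - 7)² -64(y - 9)² = 5439 + 833 - 5184 = 1088
Divide by 1088: (x - 7)²/64 - (y - 9)²/17 = 1
Hyperbola, center (7, 9), transverse axis horizontal; a² = 64, b² = 17.
Latus rectum length = 2b²/a = 2·17/8 = 17/4.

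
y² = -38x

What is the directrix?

Vertex (0, 0); 4p = -38 so p = -19/2. Opens left.
Directrix is the vertical line x = h − p = 0 − (-19/2) = 19/2.

x = 19/2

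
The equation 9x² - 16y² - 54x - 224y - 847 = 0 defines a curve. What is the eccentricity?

e = 5/4

Rearranging, 9(x² - 6x) -16(y² + 14y) = 847.
Completing the square gives 9(x - 3)² -16(y + 7)² = 847 + 81 - 784 = 144.
Dividing both sides by 144: (x - 3)²/16 - (y + 7)²/9 = 1
Hyperbola, center (3, -7), transverse axis horizontal; a² = 16, b² = 9.
c² = a² + b² = 25, so c = 5.
e = c/a = 5/4.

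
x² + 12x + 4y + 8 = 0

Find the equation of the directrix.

Only x is squared. Complete the square in x: (x + 6)² = -4(y - 7).
Vertex (-6, 7); 4p = -4 so p = -1. Opens down.
Directrix is the horizontal line y = k − p = 7 − (-1) = 8.

y = 8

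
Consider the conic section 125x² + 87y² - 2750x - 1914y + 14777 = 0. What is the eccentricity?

e = √190/25

Group: 125(x² - 22x) + 87(y² - 22y) = -14777
Complete the square: 125(x - 11)² + 87(y - 11)² = -14777 + 15125 + 10527 = 10875
Dividing both sides by 10875: (x - 11)²/87 + (y - 11)²/125 = 1
Ellipse, center (11, 11), major axis vertical; a² = 125, b² = 87.
c² = a² - b² = 38, so c = √38.
e = c/a = √38/5√5 = √190/25.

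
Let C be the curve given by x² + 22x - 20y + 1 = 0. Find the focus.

(-11, -1)

Only x is squared. Complete the square in x: (x + 11)² = 20(y + 6).
Vertex (-11, -6); 4p = 20 so p = 5. Opens up.
Focus is p units from the vertex along the axis: (h, k + p).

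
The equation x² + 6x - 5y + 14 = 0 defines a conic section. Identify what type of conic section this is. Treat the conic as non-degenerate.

parabola

No xy term. Coefficients of x² and y² are A = 1, C = 0.
Exactly one squared variable ⇒ parabola.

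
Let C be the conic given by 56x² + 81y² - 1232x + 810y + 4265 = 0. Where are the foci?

Collect terms: 56(x² - 22x) + 81(y² + 10y) = -4265
Complete the square: 56(x - 11)² + 81(y + 5)² = -4265 + 6776 + 2025 = 4536
Divide by 4536: (x - 11)²/81 + (y + 5)²/56 = 1
Ellipse, center (11, -5), major axis horizontal; a² = 81, b² = 56.
c² = a² - b² = 81 - 56 = 25, so c = 5.
Foci lie on the horizontal axis through the center: (h ± c, k).

(6, -5) and (16, -5)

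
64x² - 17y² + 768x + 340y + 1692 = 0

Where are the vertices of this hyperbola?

(-6, 2) and (-6, 18)

Collect terms: 64(x² + 12x) -17(y² - 20y) = -1692
Complete the square: 64(x + 6)² -17(y - 10)² = -1692 + 2304 - 1700 = -1088
Divide by -1088: (y - 10)²/64 - (x + 6)²/17 = 1
Hyperbola, center (-6, 10), transverse axis vertical; a² = 64, b² = 17.
a = 8. Vertices at (h, k ± a).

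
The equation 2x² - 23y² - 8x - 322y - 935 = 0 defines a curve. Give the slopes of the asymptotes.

√46/23 and -√46/23

Rearranging, 2(x² - 4x) -23(y² + 14y) = 935.
Completing the square gives 2(x - 2)² -23(y + 7)² = 935 + 8 - 1127 = -184.
Dividing both sides by -184: (y + 7)²/8 - (x - 2)²/92 = 1
Hyperbola, center (2, -7), transverse axis vertical; a² = 8, b² = 92.
For a vertical hyperbola the asymptotes have slope ±a/b.
Here that is ±2√2/2√23 = ±√46/23.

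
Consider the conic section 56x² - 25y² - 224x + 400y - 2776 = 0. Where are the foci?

Collect terms: 56(x² - 4x) -25(y² - 16y) = 2776
Complete the square in x and y: 56(x - 2)² -25(y - 8)² = 2776 + 224 - 1600 = 1400
Divide through by 1400 to get (x - 2)²/25 - (y - 8)²/56 = 1.
Hyperbola, center (2, 8), transverse axis horizontal; a² = 25, b² = 56.
c² = a² + b² = 25 + 56 = 81, so c = 9.
Foci lie on the horizontal axis through the center: (h ± c, k).

(-7, 8) and (11, 8)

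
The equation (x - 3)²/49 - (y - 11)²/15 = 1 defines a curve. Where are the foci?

(-5, 11) and (11, 11)

Center (3, 11). The positive term is the x-term, so the transverse axis is horizontal; a² = 49, b² = 15.
c² = a² + b² = 49 + 15 = 64, so c = 8.
Foci lie on the horizontal axis through the center: (h ± c, k).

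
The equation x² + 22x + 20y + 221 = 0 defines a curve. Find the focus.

(-11, -10)

Only x is squared. Complete the square in x: (x + 11)² = -20(y + 5).
Vertex (-11, -5); 4p = -20 so p = -5. Opens down.
Focus is p units from the vertex along the axis: (h, k + p).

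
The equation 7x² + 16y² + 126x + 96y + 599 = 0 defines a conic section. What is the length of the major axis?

Group the x- and y-terms: 7(x² + 18x) + 16(y² + 6y) = -599
7(x + 9)² + 16(y + 3)² = -599 + 567 + 144 = 112
Divide through by 112 to get (x + 9)²/16 + (y + 3)²/7 = 1.
Ellipse, center (-9, -3), major axis horizontal; a² = 16, b² = 7.
a² = 16 so a = 4; the major axis has length 2a = 8.

8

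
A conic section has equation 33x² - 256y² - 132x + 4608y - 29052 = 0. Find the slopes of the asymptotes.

√33/16 and -√33/16

Collect terms: 33(x² - 4x) -256(y² - 18y) = 29052
Completing the square gives 33(x - 2)² -256(y - 9)² = 29052 + 132 - 20736 = 8448.
Divide through by 8448 to get (x - 2)²/256 - (y - 9)²/33 = 1.
Hyperbola, center (2, 9), transverse axis horizontal; a² = 256, b² = 33.
For a horizontal hyperbola the asymptotes have slope ±b/a.
Here that is ±√33/16.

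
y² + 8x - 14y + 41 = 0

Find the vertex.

Only y is squared. Complete the square in y: (y - 7)² = -8(x - 1).
Vertex (1, 7); 4p = -8 so p = -2. Opens left.

(1, 7)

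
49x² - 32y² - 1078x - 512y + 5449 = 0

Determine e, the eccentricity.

49(x² - 22x) -32(y² + 16y) = -5449
49(x - 11)² -32(y + 8)² = -5449 + 5929 - 2048 = -1568
Divide by -1568: (y + 8)²/49 - (x - 11)²/32 = 1
Hyperbola, center (11, -8), transverse axis vertical; a² = 49, b² = 32.
c² = a² + b² = 81, so c = 9.
e = c/a = 9/7.

e = 9/7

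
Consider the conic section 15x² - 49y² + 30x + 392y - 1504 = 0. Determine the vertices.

Rearranging, 15(x² + 2x) -49(y² - 8y) = 1504.
Completing the square gives 15(x + 1)² -49(y - 4)² = 1504 + 15 - 784 = 735.
Dividing both sides by 735: (x + 1)²/49 - (y - 4)²/15 = 1
Hyperbola, center (-1, 4), transverse axis horizontal; a² = 49, b² = 15.
a = 7. Vertices at (h ± a, k).

(-8, 4) and (6, 4)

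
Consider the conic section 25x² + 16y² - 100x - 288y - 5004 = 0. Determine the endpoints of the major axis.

(2, -11) and (2, 29)

Group the x- and y-terms: 25(x² - 4x) + 16(y² - 18y) = 5004
Complete the square: 25(x - 2)² + 16(y - 9)² = 5004 + 100 + 1296 = 6400
Divide through by 6400 to get (x - 2)²/256 + (y - 9)²/400 = 1.
Ellipse, center (2, 9), major axis vertical; a² = 400, b² = 256.
a = 20. Vertices at (h, k ± a).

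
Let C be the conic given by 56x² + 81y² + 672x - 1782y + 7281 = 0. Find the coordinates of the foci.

Group the x- and y-terms: 56(x² + 12x) + 81(y² - 22y) = -7281
Complete the square: 56(x + 6)² + 81(y - 11)² = -7281 + 2016 + 9801 = 4536
Dividing both sides by 4536: (x + 6)²/81 + (y - 11)²/56 = 1
Ellipse, center (-6, 11), major axis horizontal; a² = 81, b² = 56.
c² = a² - b² = 81 - 56 = 25, so c = 5.
Foci lie on the horizontal axis through the center: (h ± c, k).

(-11, 11) and (-1, 11)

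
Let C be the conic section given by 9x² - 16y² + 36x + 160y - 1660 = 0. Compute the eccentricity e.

Group the x- and y-terms: 9(x² + 4x) -16(y² - 10y) = 1660
Complete the square: 9(x + 2)² -16(y - 5)² = 1660 + 36 - 400 = 1296
Divide through by 1296 to get (x + 2)²/144 - (y - 5)²/81 = 1.
Hyperbola, center (-2, 5), transverse axis horizontal; a² = 144, b² = 81.
c² = a² + b² = 225, so c = 15.
e = c/a = 15/12 = 5/4.

e = 5/4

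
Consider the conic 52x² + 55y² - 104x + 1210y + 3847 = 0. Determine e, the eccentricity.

e = √165/55

Group the x- and y-terms: 52(x² - 2x) + 55(y² + 22y) = -3847
52(x - 1)² + 55(y + 11)² = -3847 + 52 + 6655 = 2860
Divide through by 2860 to get (x - 1)²/55 + (y + 11)²/52 = 1.
Ellipse, center (1, -11), major axis horizontal; a² = 55, b² = 52.
c² = a² - b² = 3, so c = √3.
e = c/a = √3/√55 = √165/55.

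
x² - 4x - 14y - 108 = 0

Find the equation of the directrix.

Only x is squared. Complete the square in x: (x - 2)² = 14(y + 8).
Vertex (2, -8); 4p = 14 so p = 7/2. Opens up.
Directrix is the horizontal line y = k − p = -8 − (7/2) = -23/2.

y = -23/2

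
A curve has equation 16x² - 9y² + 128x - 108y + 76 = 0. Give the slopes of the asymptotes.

4/3 and -4/3

Group the x- and y-terms: 16(x² + 8x) -9(y² + 12y) = -76
Complete the square in x and y: 16(x + 4)² -9(y + 6)² = -76 + 256 - 324 = -144
Divide by -144: (y + 6)²/16 - (x + 4)²/9 = 1
Hyperbola, center (-4, -6), transverse axis vertical; a² = 16, b² = 9.
For a vertical hyperbola the asymptotes have slope ±a/b.
Here that is ±4/3.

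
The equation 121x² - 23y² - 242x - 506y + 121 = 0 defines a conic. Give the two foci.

Group the x- and y-terms: 121(x² - 2x) -23(y² + 22y) = -121
Complete the square: 121(x - 1)² -23(y + 11)² = -121 + 121 - 2783 = -2783
Dividing both sides by -2783: (y + 11)²/121 - (x - 1)²/23 = 1
Hyperbola, center (1, -11), transverse axis vertical; a² = 121, b² = 23.
c² = a² + b² = 121 + 23 = 144, so c = 12.
Foci lie on the vertical axis through the center: (h, k ± c).

(1, -23) and (1, 1)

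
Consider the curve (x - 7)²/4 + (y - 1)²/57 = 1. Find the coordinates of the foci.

(7, 1 - √53) and (7, 1 + √53)

Center (7, 1). The larger denominator 57 sits under the y-term, so the major axis is vertical; a² = 57, b² = 4.
c² = a² - b² = 57 - 4 = 53, so c = √53.
Foci lie on the vertical axis through the center: (h, k ± c).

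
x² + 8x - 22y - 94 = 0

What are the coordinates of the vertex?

(-4, -5)

Only x is squared. Complete the square in x: (x + 4)² = 22(y + 5).
Vertex (-4, -5); 4p = 22 so p = 11/2. Opens up.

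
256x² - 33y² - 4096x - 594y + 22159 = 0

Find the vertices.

Collect terms: 256(x² - 16x) -33(y² + 18y) = -22159
Complete the square: 256(x - 8)² -33(y + 9)² = -22159 + 16384 - 2673 = -8448
Divide by -8448: (y + 9)²/256 - (x - 8)²/33 = 1
Hyperbola, center (8, -9), transverse axis vertical; a² = 256, b² = 33.
a = 16. Vertices at (h, k ± a).

(8, -25) and (8, 7)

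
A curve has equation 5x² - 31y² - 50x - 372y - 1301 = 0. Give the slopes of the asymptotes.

√155/31 and -√155/31

5(x² - 10x) -31(y² + 12y) = 1301
Complete the square in x and y: 5(x - 5)² -31(y + 6)² = 1301 + 125 - 1116 = 310
Divide through by 310 to get (x - 5)²/62 - (y + 6)²/10 = 1.
Hyperbola, center (5, -6), transverse axis horizontal; a² = 62, b² = 10.
For a horizontal hyperbola the asymptotes have slope ±b/a.
Here that is ±√10/√62 = ±√155/31.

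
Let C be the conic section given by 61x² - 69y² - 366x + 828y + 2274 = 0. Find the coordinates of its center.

(3, 6)

Rearranging, 61(x² - 6x) -69(y² - 12y) = -2274.
61(x - 3)² -69(y - 6)² = -2274 + 549 - 2484 = -4209
Dividing both sides by -4209: (y - 6)²/61 - (x - 3)²/69 = 1
Hyperbola with center (3, 6).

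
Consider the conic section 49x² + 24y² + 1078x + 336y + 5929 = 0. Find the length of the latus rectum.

Rearranging, 49(x² + 22x) + 24(y² + 14y) = -5929.
Completing the square gives 49(x + 11)² + 24(y + 7)² = -5929 + 5929 + 1176 = 1176.
Divide through by 1176 to get (x + 11)²/24 + (y + 7)²/49 = 1.
Ellipse, center (-11, -7), major axis vertical; a² = 49, b² = 24.
Latus rectum length = 2b²/a = 2·24/7 = 48/7.

48/7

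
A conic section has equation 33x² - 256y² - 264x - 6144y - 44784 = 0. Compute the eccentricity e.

e = 17/16

Rearranging, 33(x² - 8x) -256(y² + 24y) = 44784.
Complete the square in x and y: 33(x - 4)² -256(y + 12)² = 44784 + 528 - 36864 = 8448
Divide through by 8448 to get (x - 4)²/256 - (y + 12)²/33 = 1.
Hyperbola, center (4, -12), transverse axis horizontal; a² = 256, b² = 33.
c² = a² + b² = 289, so c = 17.
e = c/a = 17/16.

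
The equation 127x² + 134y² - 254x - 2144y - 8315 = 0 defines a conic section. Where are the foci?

(1 - √7, 8) and (1 + √7, 8)

Rearranging, 127(x² - 2x) + 134(y² - 16y) = 8315.
Complete the square in x and y: 127(x - 1)² + 134(y - 8)² = 8315 + 127 + 8576 = 17018
Divide through by 17018 to get (x - 1)²/134 + (y - 8)²/127 = 1.
Ellipse, center (1, 8), major axis horizontal; a² = 134, b² = 127.
c² = a² - b² = 134 - 127 = 7, so c = √7.
Foci lie on the horizontal axis through the center: (h ± c, k).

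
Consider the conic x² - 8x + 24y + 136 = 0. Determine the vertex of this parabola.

Only x is squared. Complete the square in x: (x - 4)² = -24(y + 5).
Vertex (4, -5); 4p = -24 so p = -6. Opens down.

(4, -5)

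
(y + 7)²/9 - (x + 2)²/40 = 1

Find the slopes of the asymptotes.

Center (-2, -7). The positive term is the y-term, so the transverse axis is vertical; a² = 9, b² = 40.
For a vertical hyperbola the asymptotes have slope ±a/b.
Here that is ±3/2√10 = ±3√10/20.

3√10/20 and -3√10/20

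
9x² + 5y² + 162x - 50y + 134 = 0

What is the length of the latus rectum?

40/3

Rearranging, 9(x² + 18x) + 5(y² - 10y) = -134.
Complete the square in x and y: 9(x + 9)² + 5(y - 5)² = -134 + 729 + 125 = 720
Dividing both sides by 720: (x + 9)²/80 + (y - 5)²/144 = 1
Ellipse, center (-9, 5), major axis vertical; a² = 144, b² = 80.
Latus rectum length = 2b²/a = 2·80/12 = 40/3.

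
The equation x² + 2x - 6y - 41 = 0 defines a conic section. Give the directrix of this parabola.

y = -17/2

Only x is squared. Complete the square in x: (x + 1)² = 6(y + 7).
Vertex (-1, -7); 4p = 6 so p = 3/2. Opens up.
Directrix is the horizontal line y = k − p = -7 − (3/2) = -17/2.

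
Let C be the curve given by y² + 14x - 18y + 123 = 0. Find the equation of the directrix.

Only y is squared. Complete the square in y: (y - 9)² = -14(x + 3).
Vertex (-3, 9); 4p = -14 so p = -7/2. Opens left.
Directrix is the vertical line x = h − p = -3 − (-7/2) = 1/2.

x = 1/2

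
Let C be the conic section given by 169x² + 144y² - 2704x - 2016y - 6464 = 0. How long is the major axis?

Group: 169(x² - 16x) + 144(y² - 14y) = 6464
Complete the square in x and y: 169(x - 8)² + 144(y - 7)² = 6464 + 10816 + 7056 = 24336
Dividing both sides by 24336: (x - 8)²/144 + (y - 7)²/169 = 1
Ellipse, center (8, 7), major axis vertical; a² = 169, b² = 144.
a² = 169 so a = 13; the major axis has length 2a = 26.

26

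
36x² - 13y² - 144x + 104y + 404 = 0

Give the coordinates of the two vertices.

(2, -2) and (2, 10)

36(x² - 4x) -13(y² - 8y) = -404
36(x - 2)² -13(y - 4)² = -404 + 144 - 208 = -468
Dividing both sides by -468: (y - 4)²/36 - (x - 2)²/13 = 1
Hyperbola, center (2, 4), transverse axis vertical; a² = 36, b² = 13.
a = 6. Vertices at (h, k ± a).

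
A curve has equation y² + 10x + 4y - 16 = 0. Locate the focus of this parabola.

Only y is squared. Complete the square in y: (y + 2)² = -10(x - 2).
Vertex (2, -2); 4p = -10 so p = -5/2. Opens left.
Focus is p units from the vertex along the axis: (h + p, k).

(-1/2, -2)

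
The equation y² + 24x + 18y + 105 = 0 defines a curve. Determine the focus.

Only y is squared. Complete the square in y: (y + 9)² = -24(x + 1).
Vertex (-1, -9); 4p = -24 so p = -6. Opens left.
Focus is p units from the vertex along the axis: (h + p, k).

(-7, -9)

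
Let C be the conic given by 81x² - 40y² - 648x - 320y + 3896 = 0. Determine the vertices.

Rearranging, 81(x² - 8x) -40(y² + 8y) = -3896.
Completing the square gives 81(x - 4)² -40(y + 4)² = -3896 + 1296 - 640 = -3240.
Divide through by -3240 to get (y + 4)²/81 - (x - 4)²/40 = 1.
Hyperbola, center (4, -4), transverse axis vertical; a² = 81, b² = 40.
a = 9. Vertices at (h, k ± a).

(4, -13) and (4, 5)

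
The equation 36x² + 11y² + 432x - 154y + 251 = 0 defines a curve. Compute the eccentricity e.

Collect terms: 36(x² + 12x) + 11(y² - 14y) = -251
Complete the square in x and y: 36(x + 6)² + 11(y - 7)² = -251 + 1296 + 539 = 1584
Divide through by 1584 to get (x + 6)²/44 + (y - 7)²/144 = 1.
Ellipse, center (-6, 7), major axis vertical; a² = 144, b² = 44.
c² = a² - b² = 100, so c = 10.
e = c/a = 10/12 = 5/6.

e = 5/6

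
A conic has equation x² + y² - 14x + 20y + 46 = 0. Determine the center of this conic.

Rearranging, (x² - 14x) + (y² + 20y) = -46.
Completing the square gives (x - 7)² + (y + 10)² = -46 + 49 + 100 = 103.
So (x - 7)² + (y + 10)² = 103.
Circle centered at (7, -10) with r² = 103.

(7, -10)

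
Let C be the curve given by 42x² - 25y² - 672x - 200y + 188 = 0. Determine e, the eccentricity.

e = √67/5

Group the x- and y-terms: 42(x² - 16x) -25(y² + 8y) = -188
Complete the square: 42(x - 8)² -25(y + 4)² = -188 + 2688 - 400 = 2100
Divide by 2100: (x - 8)²/50 - (y + 4)²/84 = 1
Hyperbola, center (8, -4), transverse axis horizontal; a² = 50, b² = 84.
c² = a² + b² = 134, so c = √134.
e = c/a = √134/5√2 = √67/5.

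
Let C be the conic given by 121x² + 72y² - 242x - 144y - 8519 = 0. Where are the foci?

(1, -6) and (1, 8)

Group the x- and y-terms: 121(x² - 2x) + 72(y² - 2y) = 8519
Complete the square in x and y: 121(x - 1)² + 72(y - 1)² = 8519 + 121 + 72 = 8712
Divide by 8712: (x - 1)²/72 + (y - 1)²/121 = 1
Ellipse, center (1, 1), major axis vertical; a² = 121, b² = 72.
c² = a² - b² = 121 - 72 = 49, so c = 7.
Foci lie on the vertical axis through the center: (h, k ± c).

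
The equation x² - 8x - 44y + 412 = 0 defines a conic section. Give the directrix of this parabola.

Only x is squared. Complete the square in x: (x - 4)² = 44(y - 9).
Vertex (4, 9); 4p = 44 so p = 11. Opens up.
Directrix is the horizontal line y = k − p = 9 − (11) = -2.

y = -2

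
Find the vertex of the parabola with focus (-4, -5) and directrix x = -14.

(-9, -5)

The vertex is the midpoint between the focus and the directrix along the axis of symmetry.
Axis is horizontal (directrix is vertical). Vertex x-coordinate = (-4 + (-14))/2 = -9; y-coordinate = -5.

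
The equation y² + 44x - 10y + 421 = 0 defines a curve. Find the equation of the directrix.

Only y is squared. Complete the square in y: (y - 5)² = -44(x + 9).
Vertex (-9, 5); 4p = -44 so p = -11. Opens left.
Directrix is the vertical line x = h − p = -9 − (-11) = 2.

x = 2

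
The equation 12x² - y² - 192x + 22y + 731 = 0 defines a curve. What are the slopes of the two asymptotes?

Group: 12(x² - 16x) -(y² - 22y) = -731
Complete the square: 12(x - 8)² -(y - 11)² = -731 + 768 - 121 = -84
Divide by -84: (y - 11)²/84 - (x - 8)²/7 = 1
Hyperbola, center (8, 11), transverse axis vertical; a² = 84, b² = 7.
For a vertical hyperbola the asymptotes have slope ±a/b.
Here that is ±2√21/√7 = ±2√3.

2√3 and -2√3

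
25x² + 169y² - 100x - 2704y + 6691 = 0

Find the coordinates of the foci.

Rearranging, 25(x² - 4x) + 169(y² - 16y) = -6691.
Complete the square in x and y: 25(x - 2)² + 169(y - 8)² = -6691 + 100 + 10816 = 4225
Divide through by 4225 to get (x - 2)²/169 + (y - 8)²/25 = 1.
Ellipse, center (2, 8), major axis horizontal; a² = 169, b² = 25.
c² = a² - b² = 169 - 25 = 144, so c = 12.
Foci lie on the horizontal axis through the center: (h ± c, k).

(-10, 8) and (14, 8)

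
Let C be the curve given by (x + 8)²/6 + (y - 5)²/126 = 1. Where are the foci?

Center (-8, 5). The larger denominator 126 sits under the y-term, so the major axis is vertical; a² = 126, b² = 6.
c² = a² - b² = 126 - 6 = 120, so c = 2√30.
Foci lie on the vertical axis through the center: (h, k ± c).

(-8, 5 - 2√30) and (-8, 5 + 2√30)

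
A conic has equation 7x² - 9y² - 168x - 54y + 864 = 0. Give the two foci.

7(x² - 24x) -9(y² + 6y) = -864
Complete the square in x and y: 7(x - 12)² -9(y + 3)² = -864 + 1008 - 81 = 63
Divide by 63: (x - 12)²/9 - (y + 3)²/7 = 1
Hyperbola, center (12, -3), transverse axis horizontal; a² = 9, b² = 7.
c² = a² + b² = 9 + 7 = 16, so c = 4.
Foci lie on the horizontal axis through the center: (h ± c, k).

(8, -3) and (16, -3)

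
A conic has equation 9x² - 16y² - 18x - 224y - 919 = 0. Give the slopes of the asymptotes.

3/4 and -3/4

Collect terms: 9(x² - 2x) -16(y² + 14y) = 919
Complete the square: 9(x - 1)² -16(y + 7)² = 919 + 9 - 784 = 144
Divide by 144: (x - 1)²/16 - (y + 7)²/9 = 1
Hyperbola, center (1, -7), transverse axis horizontal; a² = 16, b² = 9.
For a horizontal hyperbola the asymptotes have slope ±b/a.
Here that is ±3/4.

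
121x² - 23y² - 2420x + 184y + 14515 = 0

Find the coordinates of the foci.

(10, -8) and (10, 16)

121(x² - 20x) -23(y² - 8y) = -14515
Completing the square gives 121(x - 10)² -23(y - 4)² = -14515 + 12100 - 368 = -2783.
Dividing both sides by -2783: (y - 4)²/121 - (x - 10)²/23 = 1
Hyperbola, center (10, 4), transverse axis vertical; a² = 121, b² = 23.
c² = a² + b² = 121 + 23 = 144, so c = 12.
Foci lie on the vertical axis through the center: (h, k ± c).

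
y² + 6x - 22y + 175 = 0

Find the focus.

Only y is squared. Complete the square in y: (y - 11)² = -6(x + 9).
Vertex (-9, 11); 4p = -6 so p = -3/2. Opens left.
Focus is p units from the vertex along the axis: (h + p, k).

(-21/2, 11)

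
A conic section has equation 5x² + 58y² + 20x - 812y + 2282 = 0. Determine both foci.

(-2 - √106, 7) and (-2 + √106, 7)

Group: 5(x² + 4x) + 58(y² - 14y) = -2282
Complete the square in x and y: 5(x + 2)² + 58(y - 7)² = -2282 + 20 + 2842 = 580
Divide by 580: (x + 2)²/116 + (y - 7)²/10 = 1
Ellipse, center (-2, 7), major axis horizontal; a² = 116, b² = 10.
c² = a² - b² = 116 - 10 = 106, so c = √106.
Foci lie on the horizontal axis through the center: (h ± c, k).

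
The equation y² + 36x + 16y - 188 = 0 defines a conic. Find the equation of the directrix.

Only y is squared. Complete the square in y: (y + 8)² = -36(x - 7).
Vertex (7, -8); 4p = -36 so p = -9. Opens left.
Directrix is the vertical line x = h − p = 7 − (-9) = 16.

x = 16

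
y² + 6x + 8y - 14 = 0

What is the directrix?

x = 13/2

Only y is squared. Complete the square in y: (y + 4)² = -6(x - 5).
Vertex (5, -4); 4p = -6 so p = -3/2. Opens left.
Directrix is the vertical line x = h − p = 5 − (-3/2) = 13/2.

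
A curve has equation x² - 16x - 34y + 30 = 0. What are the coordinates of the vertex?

Only x is squared. Complete the square in x: (x - 8)² = 34(y + 1).
Vertex (8, -1); 4p = 34 so p = 17/2. Opens up.

(8, -1)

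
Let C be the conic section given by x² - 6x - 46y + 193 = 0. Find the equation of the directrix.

y = -15/2

Only x is squared. Complete the square in x: (x - 3)² = 46(y - 4).
Vertex (3, 4); 4p = 46 so p = 23/2. Opens up.
Directrix is the horizontal line y = k − p = 4 − (23/2) = -15/2.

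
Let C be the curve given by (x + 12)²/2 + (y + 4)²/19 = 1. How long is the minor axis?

Center (-12, -4). The larger denominator 19 sits under the y-term, so the major axis is vertical; a² = 19, b² = 2.
b² = 2 so b = √2; the minor axis has length 2b = 2√2.

2√2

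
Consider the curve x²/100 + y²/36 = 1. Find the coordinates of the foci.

Center (0, 0). The larger denominator 100 sits under the x-term, so the major axis is horizontal; a² = 100, b² = 36.
c² = a² - b² = 100 - 36 = 64, so c = 8.
Foci lie on the horizontal axis through the center: (h ± c, k).

(-8, 0) and (8, 0)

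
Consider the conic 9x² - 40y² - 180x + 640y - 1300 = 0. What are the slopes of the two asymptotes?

Group: 9(x² - 20x) -40(y² - 16y) = 1300
9(x - 10)² -40(y - 8)² = 1300 + 900 - 2560 = -360
Divide through by -360 to get (y - 8)²/9 - (x - 10)²/40 = 1.
Hyperbola, center (10, 8), transverse axis vertical; a² = 9, b² = 40.
For a vertical hyperbola the asymptotes have slope ±a/b.
Here that is ±3/2√10 = ±3√10/20.

3√10/20 and -3√10/20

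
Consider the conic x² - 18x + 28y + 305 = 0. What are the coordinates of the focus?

(9, -15)

Only x is squared. Complete the square in x: (x - 9)² = -28(y + 8).
Vertex (9, -8); 4p = -28 so p = -7. Opens down.
Focus is p units from the vertex along the axis: (h, k + p).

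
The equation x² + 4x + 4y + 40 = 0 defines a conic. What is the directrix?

Only x is squared. Complete the square in x: (x + 2)² = -4(y + 9).
Vertex (-2, -9); 4p = -4 so p = -1. Opens down.
Directrix is the horizontal line y = k − p = -9 − (-1) = -8.

y = -8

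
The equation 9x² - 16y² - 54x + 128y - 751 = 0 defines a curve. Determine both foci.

Group: 9(x² - 6x) -16(y² - 8y) = 751
Complete the square in x and y: 9(x - 3)² -16(y - 4)² = 751 + 81 - 256 = 576
Dividing both sides by 576: (x - 3)²/64 - (y - 4)²/36 = 1
Hyperbola, center (3, 4), transverse axis horizontal; a² = 64, b² = 36.
c² = a² + b² = 64 + 36 = 100, so c = 10.
Foci lie on the horizontal axis through the center: (h ± c, k).

(-7, 4) and (13, 4)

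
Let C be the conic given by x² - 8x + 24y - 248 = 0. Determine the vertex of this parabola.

Only x is squared. Complete the square in x: (x - 4)² = -24(y - 11).
Vertex (4, 11); 4p = -24 so p = -6. Opens down.

(4, 11)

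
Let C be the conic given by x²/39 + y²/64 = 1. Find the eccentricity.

Center (0, 0). The larger denominator 64 sits under the y-term, so the major axis is vertical; a² = 64, b² = 39.
c² = a² - b² = 25, so c = 5.
e = c/a = 5/8.

e = 5/8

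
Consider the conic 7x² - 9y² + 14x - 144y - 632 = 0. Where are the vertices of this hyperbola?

(-4, -8) and (2, -8)

Group the x- and y-terms: 7(x² + 2x) -9(y² + 16y) = 632
Completing the square gives 7(x + 1)² -9(y + 8)² = 632 + 7 - 576 = 63.
Divide through by 63 to get (x + 1)²/9 - (y + 8)²/7 = 1.
Hyperbola, center (-1, -8), transverse axis horizontal; a² = 9, b² = 7.
a = 3. Vertices at (h ± a, k).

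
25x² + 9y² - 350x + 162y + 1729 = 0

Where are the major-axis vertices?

(7, -14) and (7, -4)

25(x² - 14x) + 9(y² + 18y) = -1729
Complete the square in x and y: 25(x - 7)² + 9(y + 9)² = -1729 + 1225 + 729 = 225
Divide by 225: (x - 7)²/9 + (y + 9)²/25 = 1
Ellipse, center (7, -9), major axis vertical; a² = 25, b² = 9.
a = 5. Vertices at (h, k ± a).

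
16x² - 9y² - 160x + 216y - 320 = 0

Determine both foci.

Collect terms: 16(x² - 10x) -9(y² - 24y) = 320
Complete the square: 16(x - 5)² -9(y - 12)² = 320 + 400 - 1296 = -576
Divide through by -576 to get (y - 12)²/64 - (x - 5)²/36 = 1.
Hyperbola, center (5, 12), transverse axis vertical; a² = 64, b² = 36.
c² = a² + b² = 64 + 36 = 100, so c = 10.
Foci lie on the vertical axis through the center: (h, k ± c).

(5, 2) and (5, 22)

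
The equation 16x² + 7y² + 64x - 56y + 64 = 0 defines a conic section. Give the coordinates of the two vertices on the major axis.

(-2, 0) and (-2, 8)

Collect terms: 16(x² + 4x) + 7(y² - 8y) = -64
Complete the square in x and y: 16(x + 2)² + 7(y - 4)² = -64 + 64 + 112 = 112
Divide through by 112 to get (x + 2)²/7 + (y - 4)²/16 = 1.
Ellipse, center (-2, 4), major axis vertical; a² = 16, b² = 7.
a = 4. Vertices at (h, k ± a).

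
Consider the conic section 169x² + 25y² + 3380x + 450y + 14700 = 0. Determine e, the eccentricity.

e = 12/13

Group: 169(x² + 20x) + 25(y² + 18y) = -14700
Complete the square in x and y: 169(x + 10)² + 25(y + 9)² = -14700 + 16900 + 2025 = 4225
Dividing both sides by 4225: (x + 10)²/25 + (y + 9)²/169 = 1
Ellipse, center (-10, -9), major axis vertical; a² = 169, b² = 25.
c² = a² - b² = 144, so c = 12.
e = c/a = 12/13.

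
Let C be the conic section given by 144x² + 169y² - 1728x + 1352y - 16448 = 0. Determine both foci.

(1, -4) and (11, -4)

Rearranging, 144(x² - 12x) + 169(y² + 8y) = 16448.
Complete the square in x and y: 144(x - 6)² + 169(y + 4)² = 16448 + 5184 + 2704 = 24336
Dividing both sides by 24336: (x - 6)²/169 + (y + 4)²/144 = 1
Ellipse, center (6, -4), major axis horizontal; a² = 169, b² = 144.
c² = a² - b² = 169 - 144 = 25, so c = 5.
Foci lie on the horizontal axis through the center: (h ± c, k).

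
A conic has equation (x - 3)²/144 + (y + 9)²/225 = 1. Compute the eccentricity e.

Center (3, -9). The larger denominator 225 sits under the y-term, so the major axis is vertical; a² = 225, b² = 144.
c² = a² - b² = 81, so c = 9.
e = c/a = 9/15 = 3/5.

e = 3/5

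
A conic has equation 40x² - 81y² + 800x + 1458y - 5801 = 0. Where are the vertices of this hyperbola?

Group: 40(x² + 20x) -81(y² - 18y) = 5801
Completing the square gives 40(x + 10)² -81(y - 9)² = 5801 + 4000 - 6561 = 3240.
Divide by 3240: (x + 10)²/81 - (y - 9)²/40 = 1
Hyperbola, center (-10, 9), transverse axis horizontal; a² = 81, b² = 40.
a = 9. Vertices at (h ± a, k).

(-19, 9) and (-1, 9)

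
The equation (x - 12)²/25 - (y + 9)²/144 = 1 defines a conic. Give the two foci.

(-1, -9) and (25, -9)

Center (12, -9). The positive term is the x-term, so the transverse axis is horizontal; a² = 25, b² = 144.
c² = a² + b² = 25 + 144 = 169, so c = 13.
Foci lie on the horizontal axis through the center: (h ± c, k).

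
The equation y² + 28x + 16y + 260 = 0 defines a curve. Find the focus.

(-14, -8)

Only y is squared. Complete the square in y: (y + 8)² = -28(x + 7).
Vertex (-7, -8); 4p = -28 so p = -7. Opens left.
Focus is p units from the vertex along the axis: (h + p, k).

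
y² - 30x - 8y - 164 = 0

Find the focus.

Only y is squared. Complete the square in y: (y - 4)² = 30(x + 6).
Vertex (-6, 4); 4p = 30 so p = 15/2. Opens right.
Focus is p units from the vertex along the axis: (h + p, k).

(3/2, 4)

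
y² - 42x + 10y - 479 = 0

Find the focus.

(-3/2, -5)

Only y is squared. Complete the square in y: (y + 5)² = 42(x + 12).
Vertex (-12, -5); 4p = 42 so p = 21/2. Opens right.
Focus is p units from the vertex along the axis: (h + p, k).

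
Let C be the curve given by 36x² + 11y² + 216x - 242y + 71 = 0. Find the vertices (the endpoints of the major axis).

(-3, -1) and (-3, 23)

Group: 36(x² + 6x) + 11(y² - 22y) = -71
36(x + 3)² + 11(y - 11)² = -71 + 324 + 1331 = 1584
Divide through by 1584 to get (x + 3)²/44 + (y - 11)²/144 = 1.
Ellipse, center (-3, 11), major axis vertical; a² = 144, b² = 44.
a = 12. Vertices at (h, k ± a).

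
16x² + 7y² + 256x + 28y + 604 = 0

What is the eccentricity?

Group the x- and y-terms: 16(x² + 16x) + 7(y² + 4y) = -604
Complete the square in x and y: 16(x + 8)² + 7(y + 2)² = -604 + 1024 + 28 = 448
Divide through by 448 to get (x + 8)²/28 + (y + 2)²/64 = 1.
Ellipse, center (-8, -2), major axis vertical; a² = 64, b² = 28.
c² = a² - b² = 36, so c = 6.
e = c/a = 6/8 = 3/4.

e = 3/4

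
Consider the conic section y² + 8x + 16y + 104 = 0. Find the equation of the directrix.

Only y is squared. Complete the square in y: (y + 8)² = -8(x + 5).
Vertex (-5, -8); 4p = -8 so p = -2. Opens left.
Directrix is the vertical line x = h − p = -5 − (-2) = -3.

x = -3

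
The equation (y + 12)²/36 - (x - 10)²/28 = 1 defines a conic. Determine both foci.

(10, -20) and (10, -4)

Center (10, -12). The positive term is the y-term, so the transverse axis is vertical; a² = 36, b² = 28.
c² = a² + b² = 36 + 28 = 64, so c = 8.
Foci lie on the vertical axis through the center: (h, k ± c).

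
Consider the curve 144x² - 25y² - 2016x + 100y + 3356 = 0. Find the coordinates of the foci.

Group the x- and y-terms: 144(x² - 14x) -25(y² - 4y) = -3356
Completing the square gives 144(x - 7)² -25(y - 2)² = -3356 + 7056 - 100 = 3600.
Divide by 3600: (x - 7)²/25 - (y - 2)²/144 = 1
Hyperbola, center (7, 2), transverse axis horizontal; a² = 25, b² = 144.
c² = a² + b² = 25 + 144 = 169, so c = 13.
Foci lie on the horizontal axis through the center: (h ± c, k).

(-6, 2) and (20, 2)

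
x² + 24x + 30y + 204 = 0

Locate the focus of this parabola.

Only x is squared. Complete the square in x: (x + 12)² = -30(y + 2).
Vertex (-12, -2); 4p = -30 so p = -15/2. Opens down.
Focus is p units from the vertex along the axis: (h, k + p).

(-12, -19/2)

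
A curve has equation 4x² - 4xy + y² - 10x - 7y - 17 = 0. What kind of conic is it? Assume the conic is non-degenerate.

parabola

A = 4, B = -4, C = 1.
Discriminant B² − 4AC = (-4)² − 4·4·1 = 0.
B² − 4AC = 0 ⇒ parabola.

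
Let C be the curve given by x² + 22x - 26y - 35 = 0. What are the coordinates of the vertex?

Only x is squared. Complete the square in x: (x + 11)² = 26(y + 6).
Vertex (-11, -6); 4p = 26 so p = 13/2. Opens up.

(-11, -6)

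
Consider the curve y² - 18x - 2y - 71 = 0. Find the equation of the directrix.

x = -17/2

Only y is squared. Complete the square in y: (y - 1)² = 18(x + 4).
Vertex (-4, 1); 4p = 18 so p = 9/2. Opens right.
Directrix is the vertical line x = h − p = -4 − (9/2) = -17/2.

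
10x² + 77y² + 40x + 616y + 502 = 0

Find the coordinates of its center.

Group: 10(x² + 4x) + 77(y² + 8y) = -502
Completing the square gives 10(x + 2)² + 77(y + 4)² = -502 + 40 + 1232 = 770.
Divide through by 770 to get (x + 2)²/77 + (y + 4)²/10 = 1.
Ellipse with center (-2, -4).

(-2, -4)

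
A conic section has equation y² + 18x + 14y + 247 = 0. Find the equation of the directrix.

x = -13/2

Only y is squared. Complete the square in y: (y + 7)² = -18(x + 11).
Vertex (-11, -7); 4p = -18 so p = -9/2. Opens left.
Directrix is the vertical line x = h − p = -11 − (-9/2) = -13/2.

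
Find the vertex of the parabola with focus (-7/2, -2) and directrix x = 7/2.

The vertex is the midpoint between the focus and the directrix along the axis of symmetry.
Axis is horizontal (directrix is vertical). Vertex x-coordinate = (-7/2 + 7/2)/2 = 0; y-coordinate = -2.

(0, -2)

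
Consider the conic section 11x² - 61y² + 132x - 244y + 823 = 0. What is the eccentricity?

e = 6√22/11

11(x² + 12x) -61(y² + 4y) = -823
11(x + 6)² -61(y + 2)² = -823 + 396 - 244 = -671
Divide by -671: (y + 2)²/11 - (x + 6)²/61 = 1
Hyperbola, center (-6, -2), transverse axis vertical; a² = 11, b² = 61.
c² = a² + b² = 72, so c = 6√2.
e = c/a = 6√2/√11 = 6√22/11.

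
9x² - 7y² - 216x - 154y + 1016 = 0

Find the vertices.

(12, -20) and (12, -2)

Group: 9(x² - 24x) -7(y² + 22y) = -1016
Complete the square: 9(x - 12)² -7(y + 11)² = -1016 + 1296 - 847 = -567
Dividing both sides by -567: (y + 11)²/81 - (x - 12)²/63 = 1
Hyperbola, center (12, -11), transverse axis vertical; a² = 81, b² = 63.
a = 9. Vertices at (h, k ± a).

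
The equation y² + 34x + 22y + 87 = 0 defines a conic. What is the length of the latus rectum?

34

Only y is squared. Complete the square in y: (y + 11)² = -34(x - 1).
Vertex (1, -11); 4p = -34 so p = -17/2. Opens left.
Latus rectum length = |4p| = 34.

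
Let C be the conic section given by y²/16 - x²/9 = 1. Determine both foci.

(0, -5) and (0, 5)

Center (0, 0). The positive term is the y-term, so the transverse axis is vertical; a² = 16, b² = 9.
c² = a² + b² = 16 + 9 = 25, so c = 5.
Foci lie on the vertical axis through the center: (h, k ± c).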